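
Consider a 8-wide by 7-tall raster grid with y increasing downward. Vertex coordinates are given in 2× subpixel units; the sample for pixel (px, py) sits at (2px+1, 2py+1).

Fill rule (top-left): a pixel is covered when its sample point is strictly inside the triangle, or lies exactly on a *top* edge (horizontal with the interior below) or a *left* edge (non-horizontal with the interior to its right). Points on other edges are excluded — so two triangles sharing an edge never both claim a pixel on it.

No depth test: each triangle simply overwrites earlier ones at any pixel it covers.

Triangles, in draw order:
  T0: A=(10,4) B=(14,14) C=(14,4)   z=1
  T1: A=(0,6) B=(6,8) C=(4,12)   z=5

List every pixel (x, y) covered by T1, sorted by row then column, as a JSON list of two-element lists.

T0:
  2·area = 40  (B↔C swapped to make it positive)
  edge (10, 4)→(14, 4): d=(4,0) top-left  bias=+0
  edge (14, 4)→(14, 14): d=(0,10) right/bottom  bias=-1
  edge (14, 14)→(10, 4): d=(-4,-10) top-left  bias=+0
    (5,2)@(11, 5): e=[4,30,6] → █
    (6,2)@(13, 5): e=[4,10,26] → █
    (7,2)@(15, 5): e=[4,-10,46] → ·
    (5,3)@(11, 7): e=[12,30,-2] → ·
    (6,3)@(13, 7): e=[12,10,18] → █
    (7,3)@(15, 7): e=[12,-10,38] → ·
    (6,4)@(13, 9): e=[20,10,10] → █
    (7,4)@(15, 9): e=[20,-10,30] → ·
    (6,5)@(13, 11): e=[28,10,2] → █
    (7,5)@(15, 11): e=[28,-10,22] → ·
    (6,6)@(13, 13): e=[36,10,-6] → ·
  covered (5 px):
    · · · · · · · ·
    · · · · · · · ·
    · · · · · █ █ ·
    · · · · · · █ ·
    · · · · · · █ ·
    · · · · · · █ ·
    · · · · · · · ·
T1:
  2·area = 28
  edge (0, 6)→(6, 8): d=(6,2) right/bottom  bias=-1
  edge (6, 8)→(4, 12): d=(-2,4) right/bottom  bias=-1
  edge (4, 12)→(0, 6): d=(-4,-6) top-left  bias=+0
    (0,3)@(1, 7): e=[4,22,2] → █
    (1,3)@(3, 7): e=[0,14,14] → ·  [on edge]
    (0,4)@(1, 9): e=[16,18,-6] → ·
    (1,4)@(3, 9): e=[12,10,6] → █
    (2,4)@(5, 9): e=[8,2,18] → █
    (3,4)@(7, 9): e=[4,-6,30] → ·
    (4,4)@(9, 9): e=[0,-14,42] → ·  [on edge]
    (1,5)@(3, 11): e=[24,6,-2] → ·
    (2,5)@(5, 11): e=[20,-2,10] → ·
    (7,5)@(15, 11): e=[0,-42,70] → ·  [on edge]
  covered (3 px):
    · · · · · · · ·
    · · · · · · · ·
    · · · · · · · ·
    █ · · · · · · ·
    · █ █ · · · · ·
    · · · · · · · ·
    · · · · · · · ·

Result: [[0,3],[1,4],[2,4]]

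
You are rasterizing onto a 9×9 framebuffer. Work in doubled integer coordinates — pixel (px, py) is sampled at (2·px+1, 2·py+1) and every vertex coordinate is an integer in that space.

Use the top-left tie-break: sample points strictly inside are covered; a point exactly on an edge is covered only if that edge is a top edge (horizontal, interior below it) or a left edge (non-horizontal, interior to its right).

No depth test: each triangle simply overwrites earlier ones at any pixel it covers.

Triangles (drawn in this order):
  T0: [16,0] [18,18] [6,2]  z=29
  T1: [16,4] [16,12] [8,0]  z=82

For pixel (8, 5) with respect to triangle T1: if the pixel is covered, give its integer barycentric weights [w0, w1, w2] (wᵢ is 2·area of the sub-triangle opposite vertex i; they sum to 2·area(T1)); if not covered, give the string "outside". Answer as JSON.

T0:
  2·area = 184
  edge (16, 0)→(18, 18): d=(2,18) right/bottom  bias=-1
  edge (18, 18)→(6, 2): d=(-12,-16) top-left  bias=+0
  edge (6, 2)→(16, 0): d=(10,-2) top-left  bias=+0
    (5,0)@(11, 1): e=[92,92,0] → #  [on edge]
    (6,0)@(13, 1): e=[56,124,4] → #
    (7,0)@(15, 1): e=[20,156,8] → #
    (8,0)@(17, 1): e=[-16,188,12] → ·
    (0,1)@(1, 3): e=[276,-92,0] → ·  [on edge]
    (3,1)@(7, 3): e=[168,4,12] → #
    (4,1)@(9, 3): e=[132,36,16] → #
    (8,1)@(17, 3): e=[-12,164,32] → ·
    (3,2)@(7, 5): e=[172,-20,32] → ·
    (4,2)@(9, 5): e=[136,12,36] → #
    (8,2)@(17, 5): e=[-8,140,52] → ·
    (4,3)@(9, 7): e=[140,-12,56] → ·
    (8,4)@(17, 9): e=[0,92,92] → ·  [on edge]
  covered (23 px):
    · · · · · # # # ·
    · · · # # # # # ·
    · · · · # # # # ·
    · · · · · # # # ·
    · · · · · · # # ·
    · · · · · · # # #
    · · · · · · · # #
    · · · · · · · · #
    · · · · · · · · ·
T1:
  2·area = 64
  edge (16, 4)→(16, 12): d=(0,8) right/bottom  bias=-1
  edge (16, 12)→(8, 0): d=(-8,-12) top-left  bias=+0
  edge (8, 0)→(16, 4): d=(8,4) right/bottom  bias=-1
    (4,0)@(9, 1): e=[56,4,4] → #
    (5,0)@(11, 1): e=[40,28,-4] → ·
    (4,1)@(9, 3): e=[56,-12,20] → ·
    (5,1)@(11, 3): e=[40,12,12] → #
    (6,1)@(13, 3): e=[24,36,4] → #
    (7,1)@(15, 3): e=[8,60,-4] → ·
    (5,2)@(11, 5): e=[40,-4,28] → ·
    (6,2)@(13, 5): e=[24,20,20] → #
    (7,2)@(15, 5): e=[8,44,12] → #
    (8,2)@(17, 5): e=[-8,68,4] → ·
    (6,3)@(13, 7): e=[24,4,36] → #
    (8,3)@(17, 7): e=[-8,52,20] → ·
  covered (8 px):
    · · · · # · · · ·
    · · · · · # # · ·
    · · · · · · # # ·
    · · · · · · # # ·
    · · · · · · · # ·
    · · · · · · · · ·
    · · · · · · · · ·
    · · · · · · · · ·
    · · · · · · · · ·

Result: "outside"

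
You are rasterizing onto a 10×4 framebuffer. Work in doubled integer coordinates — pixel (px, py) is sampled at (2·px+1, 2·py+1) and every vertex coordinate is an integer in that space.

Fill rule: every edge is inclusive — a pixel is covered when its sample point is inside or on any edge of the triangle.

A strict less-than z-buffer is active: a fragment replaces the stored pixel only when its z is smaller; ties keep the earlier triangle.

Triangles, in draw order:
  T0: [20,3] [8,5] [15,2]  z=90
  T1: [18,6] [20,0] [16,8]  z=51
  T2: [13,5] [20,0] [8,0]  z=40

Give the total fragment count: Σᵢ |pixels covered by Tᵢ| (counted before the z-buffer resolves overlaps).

T0:
  2·area = 22
  edge (20, 3)→(8, 5): d=(-12,2) inclusive
  edge (8, 5)→(15, 2): d=(7,-3) inclusive
  edge (15, 2)→(20, 3): d=(5,1) inclusive
    (6,1)@(13, 3): e=[14,1,7] → #
    (7,1)@(15, 3): e=[10,7,5] → #
    (8,1)@(17, 3): e=[6,13,3] → #
    (9,1)@(19, 3): e=[2,19,1] → #
    (6,2)@(13, 5): e=[-10,15,17] → ·
    (7,2)@(15, 5): e=[-14,21,15] → ·
    (8,2)@(17, 5): e=[-18,27,13] → ·
    (9,2)@(19, 5): e=[-22,33,11] → ·
  covered (4 px):
    · · · · · · · · · ·
    · · · · · · # # # #
    · · · · · · · · · ·
    · · · · · · · · · ·
T1:
  2·area = 8  (B↔C swapped to make it positive)
  edge (18, 6)→(16, 8): d=(-2,2) inclusive
  edge (16, 8)→(20, 0): d=(4,-8) inclusive
  edge (20, 0)→(18, 6): d=(-2,6) inclusive
    (9,1)@(19, 3): e=[4,4,0] → #  [on edge]
    (9,2)@(19, 5): e=[0,12,-4] → ·  [on edge]
    (8,3)@(17, 7): e=[0,4,4] → #  [on edge]
    (9,3)@(19, 7): e=[-4,20,-8] → ·
  covered (2 px):
    · · · · · · · · · ·
    · · · · · · · · · #
    · · · · · · · · · ·
    · · · · · · · · # ·
T2:
  2·area = 60  (B↔C swapped to make it positive)
  edge (13, 5)→(8, 0): d=(-5,-5) inclusive
  edge (8, 0)→(20, 0): d=(12,0) inclusive
  edge (20, 0)→(13, 5): d=(-7,5) inclusive
    (4,0)@(9, 1): e=[0,12,48] → #  [on edge]
    (5,0)@(11, 1): e=[10,12,38] → #
    (6,0)@(13, 1): e=[20,12,28] → #
    (7,0)@(15, 1): e=[30,12,18] → #
    (8,0)@(17, 1): e=[40,12,8] → #
    (9,0)@(19, 1): e=[50,12,-2] → ·
    (4,1)@(9, 3): e=[-10,36,34] → ·
    (5,1)@(11, 3): e=[0,36,24] → #  [on edge]
    (8,1)@(17, 3): e=[30,36,-6] → ·
    (5,2)@(11, 5): e=[-10,60,10] → ·
    (6,2)@(13, 5): e=[0,60,0] → #  [on edge]
    (7,2)@(15, 5): e=[10,60,-10] → ·
    (7,3)@(15, 7): e=[0,84,-24] → ·  [on edge]
  covered (9 px):
    · · · · # # # # # ·
    · · · · · # # # · ·
    · · · · · · # · · ·
    · · · · · · · · · ·

Answer: 15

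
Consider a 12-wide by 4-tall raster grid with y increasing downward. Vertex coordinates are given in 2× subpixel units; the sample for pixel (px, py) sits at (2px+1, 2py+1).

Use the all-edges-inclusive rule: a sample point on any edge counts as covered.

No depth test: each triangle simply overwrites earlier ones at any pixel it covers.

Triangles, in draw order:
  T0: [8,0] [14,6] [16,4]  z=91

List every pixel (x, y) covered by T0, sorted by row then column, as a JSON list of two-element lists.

T0:
  2·area = 24  (B↔C swapped to make it positive)
  edge (8, 0)→(16, 4): d=(8,4) inclusive
  edge (16, 4)→(14, 6): d=(-2,2) inclusive
  edge (14, 6)→(8, 0): d=(-6,-6) inclusive
    (4,0)@(9, 1): e=[4,20,0] → #  [on edge]
    (5,0)@(11, 1): e=[-4,16,12] → ·
    (9,0)@(19, 1): e=[-36,0,60] → ·  [on edge]
    (4,1)@(9, 3): e=[20,16,-12] → ·
    (5,1)@(11, 3): e=[12,12,0] → #  [on edge]
    (6,1)@(13, 3): e=[4,8,12] → #
    (7,1)@(15, 3): e=[-4,4,24] → ·
    (8,1)@(17, 3): e=[-12,0,36] → ·  [on edge]
    (5,2)@(11, 5): e=[28,8,-12] → ·
    (6,2)@(13, 5): e=[20,4,0] → #  [on edge]
    (7,2)@(15, 5): e=[12,0,12] → #  [on edge]
    (8,2)@(17, 5): e=[4,-4,24] → ·
    (6,3)@(13, 7): e=[36,0,-12] → ·  [on edge]
    (7,3)@(15, 7): e=[28,-4,0] → ·  [on edge]
  covered (5 px):
    · · · · # · · · · · · ·
    · · · · · # # · · · · ·
    · · · · · · # # · · · ·
    · · · · · · · · · · · ·

Final: [[4,0],[5,1],[6,1],[6,2],[7,2]]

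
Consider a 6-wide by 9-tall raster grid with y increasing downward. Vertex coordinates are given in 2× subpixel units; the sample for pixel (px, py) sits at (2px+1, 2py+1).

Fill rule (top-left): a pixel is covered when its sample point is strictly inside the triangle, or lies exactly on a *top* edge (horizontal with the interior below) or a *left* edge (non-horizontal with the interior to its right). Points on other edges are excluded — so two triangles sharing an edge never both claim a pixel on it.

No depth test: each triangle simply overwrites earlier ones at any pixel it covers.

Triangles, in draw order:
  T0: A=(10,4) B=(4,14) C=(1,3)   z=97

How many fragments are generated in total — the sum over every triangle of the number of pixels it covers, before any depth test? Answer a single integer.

T0:
  2·area = 96
  edge (10, 4)→(4, 14): d=(-6,10) right/bottom  bias=-1
  edge (4, 14)→(1, 3): d=(-3,-11) top-left  bias=+0
  edge (1, 3)→(10, 4): d=(9,1) right/bottom  bias=-1
    (0,1)@(1, 3): e=[96,0,0] → ·  [on edge]
    (1,2)@(3, 5): e=[64,16,16] → █
    (2,2)@(5, 5): e=[44,38,14] → █
    (3,2)@(7, 5): e=[24,60,12] → █
    (4,2)@(9, 5): e=[4,82,10] → █
    (5,2)@(11, 5): e=[-16,104,8] → ·
    (1,3)@(3, 7): e=[52,10,34] → █
    (4,3)@(9, 7): e=[-8,76,28] → ·
    (1,4)@(3, 9): e=[40,4,52] → █
    (3,4)@(7, 9): e=[0,48,48] → ·  [on edge]
    (1,5)@(3, 11): e=[28,-2,70] → ·
    (2,5)@(5, 11): e=[8,20,68] → █
  covered (10 px):
    · · · · · ·
    · · · · · ·
    · █ █ █ █ ·
    · █ █ █ · ·
    · █ █ · · ·
    · · █ · · ·
    · · · · · ·
    · · · · · ·
    · · · · · ·

Final: 10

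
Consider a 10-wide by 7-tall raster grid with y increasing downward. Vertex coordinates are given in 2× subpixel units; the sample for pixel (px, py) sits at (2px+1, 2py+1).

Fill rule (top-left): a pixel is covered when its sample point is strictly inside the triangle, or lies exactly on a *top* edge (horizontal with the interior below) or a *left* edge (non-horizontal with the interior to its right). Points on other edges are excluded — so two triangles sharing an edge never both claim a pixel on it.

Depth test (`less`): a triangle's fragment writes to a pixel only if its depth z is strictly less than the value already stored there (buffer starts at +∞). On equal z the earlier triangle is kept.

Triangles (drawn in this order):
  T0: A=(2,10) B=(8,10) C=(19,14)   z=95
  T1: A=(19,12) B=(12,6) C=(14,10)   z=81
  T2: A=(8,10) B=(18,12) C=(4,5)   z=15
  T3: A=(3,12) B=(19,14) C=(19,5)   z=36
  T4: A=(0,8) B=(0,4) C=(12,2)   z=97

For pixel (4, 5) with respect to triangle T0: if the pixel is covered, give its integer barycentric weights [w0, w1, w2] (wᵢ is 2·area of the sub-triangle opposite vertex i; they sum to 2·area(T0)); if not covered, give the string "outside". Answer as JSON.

T0:
  2·area = 24
  edge (2, 10)→(8, 10): d=(6,0) top-left  bias=+0
  edge (8, 10)→(19, 14): d=(11,4) right/bottom  bias=-1
  edge (19, 14)→(2, 10): d=(-17,-4) top-left  bias=+0
    (3,5)@(7, 11): e=[6,15,3] → #
    (4,5)@(9, 11): e=[6,7,11] → #
    (5,5)@(11, 11): e=[6,-1,19] → ·
    (3,6)@(7, 13): e=[18,37,-31] → ·
    (4,6)@(9, 13): e=[18,29,-23] → ·
    (7,6)@(15, 13): e=[18,5,1] → #
    (8,6)@(17, 13): e=[18,-3,9] → ·
  covered (3 px):
    · · · · · · · · · ·
    · · · · · · · · · ·
    · · · · · · · · · ·
    · · · · · · · · · ·
    · · · · · · · · · ·
    · · · # # · · · · ·
    · · · · · · · # · ·
T1:
  2·area = 16  (B↔C swapped to make it positive)
  edge (19, 12)→(14, 10): d=(-5,-2) top-left  bias=+0
  edge (14, 10)→(12, 6): d=(-2,-4) top-left  bias=+0
  edge (12, 6)→(19, 12): d=(7,6) right/bottom  bias=-1
    (6,3)@(13, 7): e=[13,2,1] → #
    (7,3)@(15, 7): e=[17,10,-11] → ·
    (6,4)@(13, 9): e=[3,-2,15] → ·
    (7,4)@(15, 9): e=[7,6,3] → #
    (8,4)@(17, 9): e=[11,14,-9] → ·
    (7,5)@(15, 11): e=[-3,2,17] → ·
    (8,5)@(17, 11): e=[1,10,5] → #
    (9,5)@(19, 11): e=[5,18,-7] → ·
    (8,6)@(17, 13): e=[-9,6,19] → ·
  covered (3 px):
    · · · · · · · · · ·
    · · · · · · · · · ·
    · · · · · · · · · ·
    · · · · · · # · · ·
    · · · · · · · # · ·
    · · · · · · · · # ·
    · · · · · · · · · ·
T2:
  2·area = 42  (B↔C swapped to make it positive)
  edge (8, 10)→(4, 5): d=(-4,-5) top-left  bias=+0
  edge (4, 5)→(18, 12): d=(14,7) right/bottom  bias=-1
  edge (18, 12)→(8, 10): d=(-10,-2) top-left  bias=+0
    (3,3)@(7, 7): e=[7,7,28] → #
    (4,3)@(9, 7): e=[17,-7,32] → ·
    (1,4)@(3, 9): e=[-21,63,0] → ·  [on edge]
    (3,4)@(7, 9): e=[-1,35,8] → ·
    (4,4)@(9, 9): e=[9,21,12] → #
    (5,4)@(11, 9): e=[19,7,16] → #
    (6,4)@(13, 9): e=[29,-7,20] → ·
    (4,5)@(9, 11): e=[1,49,-8] → ·
    (5,5)@(11, 11): e=[11,35,-4] → ·
    (6,5)@(13, 11): e=[21,21,0] → #  [on edge]
    (7,5)@(15, 11): e=[31,7,4] → #
    (8,5)@(17, 11): e=[41,-7,8] → ·
  covered (5 px):
    · · · · · · · · · ·
    · · · · · · · · · ·
    · · · · · · · · · ·
    · · · # · · · · · ·
    · · · · # # · · · ·
    · · · · · · # # · ·
    · · · · · · · · · ·
T3:
  2·area = 144  (B↔C swapped to make it positive)
  edge (3, 12)→(19, 5): d=(16,-7) top-left  bias=+0
  edge (19, 5)→(19, 14): d=(0,9) right/bottom  bias=-1
  edge (19, 14)→(3, 12): d=(-16,-2) top-left  bias=+0
    (9,0)@(19, 1): e=[-64,0,208] → ·  [on edge]
    (9,1)@(19, 3): e=[-32,0,176] → ·  [on edge]
    (9,2)@(19, 5): e=[0,0,144] → ·  [on edge]
    (7,3)@(15, 7): e=[4,36,104] → #
    (8,3)@(17, 7): e=[18,18,108] → #
    (9,3)@(19, 7): e=[32,0,112] → ·  [on edge]
    (5,4)@(11, 9): e=[8,72,64] → #
    (6,4)@(13, 9): e=[22,54,68] → #
    (9,4)@(19, 9): e=[64,0,80] → ·  [on edge]
    (3,5)@(7, 11): e=[12,108,24] → #
    (4,5)@(9, 11): e=[26,90,28] → #
    (9,5)@(19, 11): e=[96,0,48] → ·  [on edge]
    (5,6)@(11, 13): e=[72,72,0] → #  [on edge]
    (9,6)@(19, 13): e=[128,0,16] → ·  [on edge]
  covered (16 px):
    · · · · · · · · · ·
    · · · · · · · · · ·
    · · · · · · · · · ·
    · · · · · · · # # ·
    · · · · · # # # # ·
    · · · # # # # # # ·
    · · · · · # # # # ·
T4:
  2·area = 48
  edge (0, 8)→(0, 4): d=(0,-4) top-left  bias=+0
  edge (0, 4)→(12, 2): d=(12,-2) top-left  bias=+0
  edge (12, 2)→(0, 8): d=(-12,6) right/bottom  bias=-1
    (3,1)@(7, 3): e=[28,2,18] → #
    (4,1)@(9, 3): e=[36,6,6] → #
    (5,1)@(11, 3): e=[44,10,-6] → ·
    (0,2)@(1, 5): e=[4,14,30] → #
    (1,2)@(3, 5): e=[12,18,18] → #
    (2,2)@(5, 5): e=[20,22,6] → #
    (3,2)@(7, 5): e=[28,26,-6] → ·
    (4,2)@(9, 5): e=[36,30,-18] → ·
    (0,3)@(1, 7): e=[4,38,6] → #
    (1,3)@(3, 7): e=[12,42,-6] → ·
    (2,3)@(5, 7): e=[20,46,-18] → ·
    (0,4)@(1, 9): e=[4,62,-18] → ·
  covered (6 px):
    · · · · · · · · · ·
    · · · # # · · · · ·
    # # # · · · · · · ·
    # · · · · · · · · ·
    · · · · · · · · · ·
    · · · · · · · · · ·
    · · · · · · · · · ·

Answer: [7,11,6]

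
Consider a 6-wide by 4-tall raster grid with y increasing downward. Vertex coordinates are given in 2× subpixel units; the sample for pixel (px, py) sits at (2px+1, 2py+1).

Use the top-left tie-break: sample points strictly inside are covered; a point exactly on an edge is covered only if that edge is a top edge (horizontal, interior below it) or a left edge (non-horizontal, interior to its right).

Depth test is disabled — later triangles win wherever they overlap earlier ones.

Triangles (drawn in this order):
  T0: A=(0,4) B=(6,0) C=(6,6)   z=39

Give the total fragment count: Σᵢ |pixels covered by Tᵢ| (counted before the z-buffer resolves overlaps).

T0:
  2·area = 36
  edge (0, 4)→(6, 0): d=(6,-4) top-left  bias=+0
  edge (6, 0)→(6, 6): d=(0,6) right/bottom  bias=-1
  edge (6, 6)→(0, 4): d=(-6,-2) top-left  bias=+0
    (2,0)@(5, 1): e=[2,6,28] → █
    (3,0)@(7, 1): e=[10,-6,32] → ·
    (1,1)@(3, 3): e=[6,18,12] → █
    (3,1)@(7, 3): e=[22,-6,20] → ·
    (1,2)@(3, 5): e=[18,18,0] → █  [on edge]
    (3,2)@(7, 5): e=[34,-6,8] → ·
    (1,3)@(3, 7): e=[30,18,-12] → ·
    (2,3)@(5, 7): e=[38,6,-8] → ·
    (4,3)@(9, 7): e=[54,-18,0] → ·  [on edge]
  covered (5 px):
    · · █ · · ·
    · █ █ · · ·
    · █ █ · · ·
    · · · · · ·

Final: 5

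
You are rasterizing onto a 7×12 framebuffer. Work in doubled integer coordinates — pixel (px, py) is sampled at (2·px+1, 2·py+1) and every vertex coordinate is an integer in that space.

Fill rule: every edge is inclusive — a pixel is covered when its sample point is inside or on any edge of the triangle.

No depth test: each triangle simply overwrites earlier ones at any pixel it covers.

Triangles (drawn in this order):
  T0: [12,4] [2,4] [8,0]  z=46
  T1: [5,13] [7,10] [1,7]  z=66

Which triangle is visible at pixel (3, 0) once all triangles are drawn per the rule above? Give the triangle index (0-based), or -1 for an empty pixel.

T0:
  2·area = 40
  edge (12, 4)→(2, 4): d=(-10,0) inclusive
  edge (2, 4)→(8, 0): d=(6,-4) inclusive
  edge (8, 0)→(12, 4): d=(4,4) inclusive
    (3,0)@(7, 1): e=[30,2,8] → #
    (4,0)@(9, 1): e=[30,10,0] → #  [on edge]
    (5,0)@(11, 1): e=[30,18,-8] → ·
    (2,1)@(5, 3): e=[10,6,24] → #
    (5,1)@(11, 3): e=[10,30,0] → #  [on edge]
    (6,1)@(13, 3): e=[10,38,-8] → ·
    (2,2)@(5, 5): e=[-10,18,32] → ·
    (3,2)@(7, 5): e=[-10,26,24] → ·
    (4,2)@(9, 5): e=[-10,34,16] → ·
    (5,2)@(11, 5): e=[-10,42,8] → ·
    (6,2)@(13, 5): e=[-10,50,0] → ·  [on edge]
  covered (6 px):
    · · · # # · ·
    · · # # # # ·
    · · · · · · ·
    · · · · · · ·
    · · · · · · ·
    · · · · · · ·
    · · · · · · ·
    · · · · · · ·
    · · · · · · ·
    · · · · · · ·
    · · · · · · ·
    · · · · · · ·
T1:
  2·area = 24  (B↔C swapped to make it positive)
  edge (5, 13)→(1, 7): d=(-4,-6) inclusive
  edge (1, 7)→(7, 10): d=(6,3) inclusive
  edge (7, 10)→(5, 13): d=(-2,3) inclusive
    (6,0)@(13, 1): e=[96,-72,0] → ·  [on edge]
    (0,3)@(1, 7): e=[0,0,24] → #  [on edge]
    (1,3)@(3, 7): e=[12,-6,18] → ·
    (4,3)@(9, 7): e=[48,-24,0] → ·  [on edge]
    (0,4)@(1, 9): e=[-8,12,20] → ·
    (1,4)@(3, 9): e=[4,6,14] → #
    (2,4)@(5, 9): e=[16,0,8] → #  [on edge]
    (3,4)@(7, 9): e=[28,-6,2] → ·
    (1,5)@(3, 11): e=[-4,18,10] → ·
    (2,5)@(5, 11): e=[8,12,4] → #
    (3,5)@(7, 11): e=[20,6,-2] → ·
    (4,5)@(9, 11): e=[32,0,-8] → ·  [on edge]
    (2,6)@(5, 13): e=[0,24,0] → #  [on edge]
    (6,6)@(13, 13): e=[48,0,-24] → ·  [on edge]
    (0,9)@(1, 19): e=[-48,72,0] → ·  [on edge]
    (4,9)@(9, 19): e=[0,48,-24] → ·  [on edge]
  covered (5 px):
    · · · · · · ·
    · · · · · · ·
    · · · · · · ·
    # · · · · · ·
    · # # · · · ·
    · · # · · · ·
    · · # · · · ·
    · · · · · · ·
    · · · · · · ·
    · · · · · · ·
    · · · · · · ·
    · · · · · · ·

Z-buffer (winner per pixel, '.' = empty):
  . . . 0 0 . .
  . . 0 0 0 0 .
  . . . . . . .
  1 . . . . . .
  . 1 1 . . . .
  . . 1 . . . .
  . . 1 . . . .
  . . . . . . .
  . . . . . . .
  . . . . . . .
  . . . . . . .
  . . . . . . .

Final: 0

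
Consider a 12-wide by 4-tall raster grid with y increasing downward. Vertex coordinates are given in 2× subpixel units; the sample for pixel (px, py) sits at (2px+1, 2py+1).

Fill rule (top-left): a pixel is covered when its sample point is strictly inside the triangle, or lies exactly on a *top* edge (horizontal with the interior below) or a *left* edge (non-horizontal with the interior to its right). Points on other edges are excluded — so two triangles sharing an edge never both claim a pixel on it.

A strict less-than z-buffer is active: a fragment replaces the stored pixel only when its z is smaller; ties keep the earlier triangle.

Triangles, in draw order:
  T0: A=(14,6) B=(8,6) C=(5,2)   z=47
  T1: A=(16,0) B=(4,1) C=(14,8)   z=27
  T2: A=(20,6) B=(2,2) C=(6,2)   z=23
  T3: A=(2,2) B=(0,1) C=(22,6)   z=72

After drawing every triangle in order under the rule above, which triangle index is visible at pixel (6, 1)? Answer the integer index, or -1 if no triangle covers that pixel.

T0:
  2·area = 24
  edge (14, 6)→(8, 6): d=(-6,0) right/bottom  bias=-1
  edge (8, 6)→(5, 2): d=(-3,-4) top-left  bias=+0
  edge (5, 2)→(14, 6): d=(9,4) right/bottom  bias=-1
    (3,1)@(7, 3): e=[18,5,1] → #
    (4,1)@(9, 3): e=[18,13,-7] → ·
    (3,2)@(7, 5): e=[6,-1,19] → ·
    (4,2)@(9, 5): e=[6,7,11] → #
    (5,2)@(11, 5): e=[6,15,3] → #
    (6,2)@(13, 5): e=[6,23,-5] → ·
    (4,3)@(9, 7): e=[-6,1,29] → ·
    (5,3)@(11, 7): e=[-6,9,21] → ·
  covered (3 px):
    · · · · · · · · · · · ·
    · · · # · · · · · · · ·
    · · · · # # · · · · · ·
    · · · · · · · · · · · ·
T1:
  2·area = 94  (B↔C swapped to make it positive)
  edge (16, 0)→(14, 8): d=(-2,8) right/bottom  bias=-1
  edge (14, 8)→(4, 1): d=(-10,-7) top-left  bias=+0
  edge (4, 1)→(16, 0): d=(12,-1) top-left  bias=+0
    (2,0)@(5, 1): e=[86,7,1] → #
    (3,0)@(7, 1): e=[70,21,3] → #
    (4,0)@(9, 1): e=[54,35,5] → #
    (5,0)@(11, 1): e=[38,49,7] → #
    (6,0)@(13, 1): e=[22,63,9] → #
    (7,0)@(15, 1): e=[6,77,11] → #
    (8,0)@(17, 1): e=[-10,91,13] → ·
    (2,1)@(5, 3): e=[82,-13,25] → ·
    (3,1)@(7, 3): e=[66,1,27] → #
    (8,1)@(17, 3): e=[-14,71,37] → ·
    (3,2)@(7, 5): e=[62,-19,51] → ·
    (4,2)@(9, 5): e=[46,-5,53] → ·
  covered (14 px):
    · · # # # # # # · · · ·
    · · · # # # # # · · · ·
    · · · · · # # · · · · ·
    · · · · · · # · · · · ·
T2:
  2·area = 16
  edge (20, 6)→(2, 2): d=(-18,-4) top-left  bias=+0
  edge (2, 2)→(6, 2): d=(4,0) top-left  bias=+0
  edge (6, 2)→(20, 6): d=(14,4) right/bottom  bias=-1
    (3,1)@(7, 3): e=[2,4,10] → #
    (4,1)@(9, 3): e=[10,4,2] → #
    (5,1)@(11, 3): e=[18,4,-6] → ·
    (3,2)@(7, 5): e=[-34,12,38] → ·
    (4,2)@(9, 5): e=[-26,12,30] → ·
  covered (2 px):
    · · · · · · · · · · · ·
    · · · # # · · · · · · ·
    · · · · · · · · · · · ·
    · · · · · · · · · · · ·
T3:
  2·area = 12
  edge (2, 2)→(0, 1): d=(-2,-1) top-left  bias=+0
  edge (0, 1)→(22, 6): d=(22,5) right/bottom  bias=-1
  edge (22, 6)→(2, 2): d=(-20,-4) top-left  bias=+0
    (3,1)@(7, 3): e=[3,9,0] → #  [on edge]
    (4,1)@(9, 3): e=[5,-1,8] → ·
    (3,2)@(7, 5): e=[-1,53,-40] → ·
    (8,2)@(17, 5): e=[9,3,0] → #  [on edge]
    (9,2)@(19, 5): e=[11,-7,8] → ·
    (8,3)@(17, 7): e=[5,47,-40] → ·
  covered (2 px):
    · · · · · · · · · · · ·
    · · · # · · · · · · · ·
    · · · · · · · · # · · ·
    · · · · · · · · · · · ·

Z-buffer (winner per pixel, '.' = empty):
  . . 1 1 1 1 1 1 . . . .
  . . . 2 2 1 1 1 . . . .
  . . . . 0 1 1 . 3 . . .
  . . . . . . 1 . . . . .

Final: 1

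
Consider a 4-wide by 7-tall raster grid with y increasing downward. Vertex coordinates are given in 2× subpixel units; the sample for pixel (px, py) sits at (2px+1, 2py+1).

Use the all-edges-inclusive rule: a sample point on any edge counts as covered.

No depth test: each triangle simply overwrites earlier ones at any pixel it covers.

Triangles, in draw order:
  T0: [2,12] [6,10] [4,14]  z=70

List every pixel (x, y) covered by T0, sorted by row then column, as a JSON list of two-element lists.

T0:
  2·area = 12
  edge (2, 12)→(6, 10): d=(4,-2) inclusive
  edge (6, 10)→(4, 14): d=(-2,4) inclusive
  edge (4, 14)→(2, 12): d=(-2,-2) inclusive
    (0,5)@(1, 11): e=[-6,18,0] → ·  [on edge]
    (2,5)@(5, 11): e=[2,2,8] → #
    (3,5)@(7, 11): e=[6,-6,12] → ·
    (1,6)@(3, 13): e=[6,6,0] → #  [on edge]
    (2,6)@(5, 13): e=[10,-2,4] → ·
  covered (2 px):
    · · · ·
    · · · ·
    · · · ·
    · · · ·
    · · · ·
    · · # ·
    · # · ·

Result: [[2,5],[1,6]]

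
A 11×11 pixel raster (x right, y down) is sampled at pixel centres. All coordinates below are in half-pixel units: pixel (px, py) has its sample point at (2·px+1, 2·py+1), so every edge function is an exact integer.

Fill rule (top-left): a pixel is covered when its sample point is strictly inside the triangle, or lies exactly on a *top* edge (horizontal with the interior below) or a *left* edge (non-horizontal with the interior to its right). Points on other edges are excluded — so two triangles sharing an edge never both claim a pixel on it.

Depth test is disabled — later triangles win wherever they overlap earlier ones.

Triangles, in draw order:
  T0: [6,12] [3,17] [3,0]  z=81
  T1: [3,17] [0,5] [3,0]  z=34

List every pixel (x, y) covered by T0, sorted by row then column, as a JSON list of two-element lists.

T0:
  2·area = 51
  edge (6, 12)→(3, 17): d=(-3,5) right/bottom  bias=-1
  edge (3, 17)→(3, 0): d=(0,-17) top-left  bias=+0
  edge (3, 0)→(6, 12): d=(3,12) right/bottom  bias=-1
    (1,0)@(3, 1): e=[48,0,3] → █  [on edge]
    (2,0)@(5, 1): e=[38,34,-21] → ·
    (1,1)@(3, 3): e=[42,0,9] → █  [on edge]
    (2,1)@(5, 3): e=[32,34,-15] → ·
    (1,2)@(3, 5): e=[36,0,15] → █  [on edge]
    (2,2)@(5, 5): e=[26,34,-9] → ·
    (1,3)@(3, 7): e=[30,0,21] → █  [on edge]
    (2,3)@(5, 7): e=[20,34,-3] → ·
    (4,3)@(9, 7): e=[0,102,-51] → ·  [on edge]
    (1,4)@(3, 9): e=[24,0,27] → █  [on edge]
    (2,4)@(5, 9): e=[14,34,3] → █
    (3,4)@(7, 9): e=[4,68,-21] → ·
    (1,5)@(3, 11): e=[18,0,33] → █  [on edge]
    (1,6)@(3, 13): e=[12,0,39] → █  [on edge]
    (1,7)@(3, 15): e=[6,0,45] → █  [on edge]
    (1,8)@(3, 17): e=[0,0,51] → ·  [on edge]
    (1,9)@(3, 19): e=[-6,0,57] → ·  [on edge]
    (1,10)@(3, 21): e=[-12,0,63] → ·  [on edge]
  covered (11 px):
    · █ · · · · · · · · ·
    · █ · · · · · · · · ·
    · █ · · · · · · · · ·
    · █ · · · · · · · · ·
    · █ █ · · · · · · · ·
    · █ █ · · · · · · · ·
    · █ █ · · · · · · · ·
    · █ · · · · · · · · ·
    · · · · · · · · · · ·
    · · · · · · · · · · ·
    · · · · · · · · · · ·
T1:
  2·area = 51
  edge (3, 17)→(0, 5): d=(-3,-12) top-left  bias=+0
  edge (0, 5)→(3, 0): d=(3,-5) top-left  bias=+0
  edge (3, 0)→(3, 17): d=(0,17) right/bottom  bias=-1
    (1,0)@(3, 1): e=[48,3,0] → ·  [on edge]
    (1,1)@(3, 3): e=[42,9,0] → ·  [on edge]
    (0,2)@(1, 5): e=[12,5,34] → █
    (1,2)@(3, 5): e=[36,15,0] → ·  [on edge]
    (0,3)@(1, 7): e=[6,11,34] → █
    (1,3)@(3, 7): e=[30,21,0] → ·  [on edge]
    (0,4)@(1, 9): e=[0,17,34] → █  [on edge]
    (1,4)@(3, 9): e=[24,27,0] → ·  [on edge]
    (0,5)@(1, 11): e=[-6,23,34] → ·
    (1,5)@(3, 11): e=[18,33,0] → ·  [on edge]
    (1,6)@(3, 13): e=[12,39,0] → ·  [on edge]
    (1,7)@(3, 15): e=[6,45,0] → ·  [on edge]
    (1,8)@(3, 17): e=[0,51,0] → ·  [on edge]
    (1,9)@(3, 19): e=[-6,57,0] → ·  [on edge]
    (1,10)@(3, 21): e=[-12,63,0] → ·  [on edge]
  covered (3 px):
    · · · · · · · · · · ·
    · · · · · · · · · · ·
    █ · · · · · · · · · ·
    █ · · · · · · · · · ·
    █ · · · · · · · · · ·
    · · · · · · · · · · ·
    · · · · · · · · · · ·
    · · · · · · · · · · ·
    · · · · · · · · · · ·
    · · · · · · · · · · ·
    · · · · · · · · · · ·

Result: [[1,0],[1,1],[1,2],[1,3],[1,4],[2,4],[1,5],[2,5],[1,6],[2,6],[1,7]]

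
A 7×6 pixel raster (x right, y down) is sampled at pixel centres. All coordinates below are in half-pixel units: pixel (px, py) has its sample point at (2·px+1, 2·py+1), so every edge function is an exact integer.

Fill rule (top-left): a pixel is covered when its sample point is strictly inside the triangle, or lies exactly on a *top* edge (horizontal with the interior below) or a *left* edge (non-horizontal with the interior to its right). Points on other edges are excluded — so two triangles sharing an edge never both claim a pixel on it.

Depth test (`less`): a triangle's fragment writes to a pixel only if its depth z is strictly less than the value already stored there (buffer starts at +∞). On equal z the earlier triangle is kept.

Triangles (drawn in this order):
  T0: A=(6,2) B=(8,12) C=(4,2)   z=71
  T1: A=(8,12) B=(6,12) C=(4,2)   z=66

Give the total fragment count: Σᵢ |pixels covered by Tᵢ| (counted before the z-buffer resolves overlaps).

T0:
  2·area = 20
  edge (6, 2)→(8, 12): d=(2,10) right/bottom  bias=-1
  edge (8, 12)→(4, 2): d=(-4,-10) top-left  bias=+0
  edge (4, 2)→(6, 2): d=(2,0) top-left  bias=+0
    (2,1)@(5, 3): e=[12,6,2] → #
    (3,1)@(7, 3): e=[-8,26,2] → ·
    (2,2)@(5, 5): e=[16,-2,6] → ·
    (3,3)@(7, 7): e=[0,10,10] → ·  [on edge]
    (3,4)@(7, 9): e=[4,2,14] → #
    (4,4)@(9, 9): e=[-16,22,14] → ·
    (3,5)@(7, 11): e=[8,-6,18] → ·
  covered (2 px):
    · · · · · · ·
    · · # · · · ·
    · · · · · · ·
    · · · · · · ·
    · · · # · · ·
    · · · · · · ·
T1:
  2·area = 20
  edge (8, 12)→(6, 12): d=(-2,0) right/bottom  bias=-1
  edge (6, 12)→(4, 2): d=(-2,-10) top-left  bias=+0
  edge (4, 2)→(8, 12): d=(4,10) right/bottom  bias=-1
    (2,2)@(5, 5): e=[14,4,2] → #
    (3,2)@(7, 5): e=[14,24,-18] → ·
    (2,3)@(5, 7): e=[10,0,10] → #  [on edge]
    (3,3)@(7, 7): e=[10,20,-10] → ·
    (2,4)@(5, 9): e=[6,-4,18] → ·
    (3,5)@(7, 11): e=[2,12,6] → #
    (4,5)@(9, 11): e=[2,32,-14] → ·
  covered (3 px):
    · · · · · · ·
    · · · · · · ·
    · · # · · · ·
    · · # · · · ·
    · · · · · · ·
    · · · # · · ·

Final: 5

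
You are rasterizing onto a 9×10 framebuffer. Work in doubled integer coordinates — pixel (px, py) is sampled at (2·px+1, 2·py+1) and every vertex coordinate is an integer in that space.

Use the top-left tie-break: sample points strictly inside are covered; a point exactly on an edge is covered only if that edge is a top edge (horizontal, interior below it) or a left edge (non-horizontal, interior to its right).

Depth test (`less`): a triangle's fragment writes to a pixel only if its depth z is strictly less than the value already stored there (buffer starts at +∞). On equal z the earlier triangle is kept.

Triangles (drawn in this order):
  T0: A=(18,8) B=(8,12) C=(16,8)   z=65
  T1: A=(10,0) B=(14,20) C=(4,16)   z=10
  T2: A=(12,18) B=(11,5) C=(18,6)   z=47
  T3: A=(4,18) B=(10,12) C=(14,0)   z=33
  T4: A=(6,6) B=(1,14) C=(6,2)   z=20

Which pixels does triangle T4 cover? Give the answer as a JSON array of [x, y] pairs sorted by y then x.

T0:
  2·area = 8
  edge (18, 8)→(8, 12): d=(-10,4) right/bottom  bias=-1
  edge (8, 12)→(16, 8): d=(8,-4) top-left  bias=+0
  edge (16, 8)→(18, 8): d=(2,0) top-left  bias=+0
    (7,4)@(15, 9): e=[2,4,2] → █
    (8,4)@(17, 9): e=[-6,12,2] → ·
    (7,5)@(15, 11): e=[-18,20,6] → ·
  covered (1 px):
    · · · · · · · · ·
    · · · · · · · · ·
    · · · · · · · · ·
    · · · · · · · · ·
    · · · · · · · █ ·
    · · · · · · · · ·
    · · · · · · · · ·
    · · · · · · · · ·
    · · · · · · · · ·
    · · · · · · · · ·
T1:
  2·area = 184
  edge (10, 0)→(14, 20): d=(4,20) right/bottom  bias=-1
  edge (14, 20)→(4, 16): d=(-10,-4) top-left  bias=+0
  edge (4, 16)→(10, 0): d=(6,-16) top-left  bias=+0
    (4,1)@(9, 3): e=[32,150,2] → █
    (5,1)@(11, 3): e=[-8,158,34] → ·
    (4,2)@(9, 5): e=[40,130,14] → █
    (5,2)@(11, 5): e=[0,138,46] → ·  [on edge]
    (4,3)@(9, 7): e=[48,110,26] → █
    (5,3)@(11, 7): e=[8,118,58] → █
    (6,3)@(13, 7): e=[-32,126,90] → ·
    (3,4)@(7, 9): e=[96,82,6] → █
    (6,4)@(13, 9): e=[-24,106,102] → ·
    (3,5)@(7, 11): e=[104,62,18] → █
    (6,5)@(13, 11): e=[-16,86,114] → ·
    (3,6)@(7, 13): e=[112,42,30] → █
    (6,7)@(13, 15): e=[0,46,138] → ·  [on edge]
  covered (22 px):
    · · · · · · · · ·
    · · · · █ · · · ·
    · · · · █ · · · ·
    · · · · █ █ · · ·
    · · · █ █ █ · · ·
    · · · █ █ █ · · ·
    · · · █ █ █ · · ·
    · · █ █ █ █ · · ·
    · · · █ █ █ █ · ·
    · · · · · · █ · ·
T2:
  2·area = 90
  edge (12, 18)→(11, 5): d=(-1,-13) top-left  bias=+0
  edge (11, 5)→(18, 6): d=(7,1) right/bottom  bias=-1
  edge (18, 6)→(12, 18): d=(-6,12) right/bottom  bias=-1
    (5,2)@(11, 5): e=[0,0,90] → ·  [on edge]
    (6,3)@(13, 7): e=[24,12,54] → █
    (7,3)@(15, 7): e=[50,10,30] → █
    (8,3)@(17, 7): e=[76,8,6] → █
    (6,4)@(13, 9): e=[22,26,42] → █
    (8,4)@(17, 9): e=[74,22,-6] → ·
    (6,5)@(13, 11): e=[20,40,30] → █
    (8,5)@(17, 11): e=[72,36,-18] → ·
    (6,6)@(13, 13): e=[18,54,18] → █
    (7,6)@(15, 13): e=[44,52,-6] → ·
    (6,7)@(13, 15): e=[16,68,6] → █
    (7,7)@(15, 15): e=[42,66,-18] → ·
  covered (9 px):
    · · · · · · · · ·
    · · · · · · · · ·
    · · · · · · · · ·
    · · · · · · █ █ █
    · · · · · · █ █ ·
    · · · · · · █ █ ·
    · · · · · · █ · ·
    · · · · · · █ · ·
    · · · · · · · · ·
    · · · · · · · · ·
T3:
  2·area = 48  (B↔C swapped to make it positive)
  edge (4, 18)→(14, 0): d=(10,-18) top-left  bias=+0
  edge (14, 0)→(10, 12): d=(-4,12) right/bottom  bias=-1
  edge (10, 12)→(4, 18): d=(-6,6) right/bottom  bias=-1
    (6,1)@(13, 3): e=[12,0,36] → ·  [on edge]
    (8,2)@(17, 5): e=[104,-56,0] → ·  [on edge]
    (5,3)@(11, 7): e=[16,8,24] → █
    (6,3)@(13, 7): e=[52,-16,12] → ·
    (7,3)@(15, 7): e=[88,-40,0] → ·  [on edge]
    (4,4)@(9, 9): e=[0,24,24] → █  [on edge]
    (5,4)@(11, 9): e=[36,0,12] → ·  [on edge]
    (6,4)@(13, 9): e=[72,-24,0] → ·  [on edge]
    (4,5)@(9, 11): e=[20,16,12] → █
    (5,5)@(11, 11): e=[56,-8,0] → ·  [on edge]
    (3,6)@(7, 13): e=[4,32,12] → █
    (4,6)@(9, 13): e=[40,8,0] → ·  [on edge]
    (3,7)@(7, 15): e=[24,24,0] → ·  [on edge]
    (4,7)@(9, 15): e=[60,0,-12] → ·  [on edge]
    (2,8)@(5, 17): e=[8,40,0] → ·  [on edge]
    (1,9)@(3, 19): e=[-8,56,0] → ·  [on edge]
  covered (4 px):
    · · · · · · · · ·
    · · · · · · · · ·
    · · · · · · · · ·
    · · · · · █ · · ·
    · · · · █ · · · ·
    · · · · █ · · · ·
    · · · █ · · · · ·
    · · · · · · · · ·
    · · · · · · · · ·
    · · · · · · · · ·
T4:
  2·area = 20
  edge (6, 6)→(1, 14): d=(-5,8) right/bottom  bias=-1
  edge (1, 14)→(6, 2): d=(5,-12) top-left  bias=+0
  edge (6, 2)→(6, 6): d=(0,4) right/bottom  bias=-1
    (2,2)@(5, 5): e=[13,3,4] → █
    (3,2)@(7, 5): e=[-3,27,-4] → ·
    (2,3)@(5, 7): e=[3,13,4] → █
    (3,3)@(7, 7): e=[-13,37,-4] → ·
    (2,4)@(5, 9): e=[-7,23,4] → ·
  covered (2 px):
    · · · · · · · · ·
    · · · · · · · · ·
    · · █ · · · · · ·
    · · █ · · · · · ·
    · · · · · · · · ·
    · · · · · · · · ·
    · · · · · · · · ·
    · · · · · · · · ·
    · · · · · · · · ·
    · · · · · · · · ·

Result: [[2,2],[2,3]]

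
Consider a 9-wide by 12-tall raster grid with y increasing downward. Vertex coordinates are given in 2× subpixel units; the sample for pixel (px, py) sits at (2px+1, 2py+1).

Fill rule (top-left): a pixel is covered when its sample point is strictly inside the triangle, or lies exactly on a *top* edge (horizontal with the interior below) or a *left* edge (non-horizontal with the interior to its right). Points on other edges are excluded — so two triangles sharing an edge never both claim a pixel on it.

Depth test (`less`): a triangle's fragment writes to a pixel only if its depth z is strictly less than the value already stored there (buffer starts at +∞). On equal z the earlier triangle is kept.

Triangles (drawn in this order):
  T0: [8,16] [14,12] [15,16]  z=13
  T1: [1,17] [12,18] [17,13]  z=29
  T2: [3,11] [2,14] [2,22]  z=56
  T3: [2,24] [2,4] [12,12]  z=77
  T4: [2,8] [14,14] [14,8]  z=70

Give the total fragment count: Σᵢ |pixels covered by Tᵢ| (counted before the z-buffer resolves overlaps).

T0:
  2·area = 28
  edge (8, 16)→(14, 12): d=(6,-4) top-left  bias=+0
  edge (14, 12)→(15, 16): d=(1,4) right/bottom  bias=-1
  edge (15, 16)→(8, 16): d=(-7,0) right/bottom  bias=-1
    (6,6)@(13, 13): e=[2,5,21] → X
    (7,6)@(15, 13): e=[10,-3,21] → .
    (5,7)@(11, 15): e=[6,15,7] → X
    (7,7)@(15, 15): e=[22,-1,7] → .
    (5,8)@(11, 17): e=[18,17,-7] → .
    (6,8)@(13, 17): e=[26,9,-7] → .
  covered (3 px):
    . . . . . . . . .
    . . . . . . . . .
    . . . . . . . . .
    . . . . . . . . .
    . . . . . . . . .
    . . . . . . . . .
    . . . . . . X . .
    . . . . . X X . .
    . . . . . . . . .
    . . . . . . . . .
    . . . . . . . . .
    . . . . . . . . .
T1:
  2·area = 60  (B↔C swapped to make it positive)
  edge (1, 17)→(17, 13): d=(16,-4) top-left  bias=+0
  edge (17, 13)→(12, 18): d=(-5,5) right/bottom  bias=-1
  edge (12, 18)→(1, 17): d=(-11,-1) top-left  bias=+0
    (8,6)@(17, 13): e=[0,0,60] → .  [on edge]
    (4,7)@(9, 15): e=[0,30,30] → X  [on edge]
    (5,7)@(11, 15): e=[8,20,32] → X
    (6,7)@(13, 15): e=[16,10,34] → X
    (7,7)@(15, 15): e=[24,0,36] → .  [on edge]
    (0,8)@(1, 17): e=[0,60,0] → X  [on edge]
    (1,8)@(3, 17): e=[8,50,2] → X
    (2,8)@(5, 17): e=[16,40,4] → X
    (3,8)@(7, 17): e=[24,30,6] → X
    (6,8)@(13, 17): e=[48,0,12] → .  [on edge]
    (0,9)@(1, 19): e=[32,50,-22] → .
    (1,9)@(3, 19): e=[40,40,-20] → .
    (5,9)@(11, 19): e=[72,0,-12] → .  [on edge]
    (4,10)@(9, 21): e=[96,0,-36] → .  [on edge]
    (3,11)@(7, 23): e=[120,0,-60] → .  [on edge]
  covered (9 px):
    . . . . . . . . .
    . . . . . . . . .
    . . . . . . . . .
    . . . . . . . . .
    . . . . . . . . .
    . . . . . . . . .
    . . . . . . . . .
    . . . . X X X . .
    X X X X X X . . .
    . . . . . . . . .
    . . . . . . . . .
    . . . . . . . . .
T2:
  2·area = 8  (B↔C swapped to make it positive)
  edge (3, 11)→(2, 22): d=(-1,11) right/bottom  bias=-1
  edge (2, 22)→(2, 14): d=(0,-8) top-left  bias=+0
  edge (2, 14)→(3, 11): d=(1,-3) top-left  bias=+0
    (2,2)@(5, 5): e=[-16,24,0] → .  [on edge]
    (1,5)@(3, 11): e=[0,8,0] → .  [on edge]
    (0,8)@(1, 17): e=[16,-8,0] → .  [on edge]
  covered (0 px):
    . . . . . . . . .
    . . . . . . . . .
    . . . . . . . . .
    . . . . . . . . .
    . . . . . . . . .
    . . . . . . . . .
    . . . . . . . . .
    . . . . . . . . .
    . . . . . . . . .
    . . . . . . . . .
    . . . . . . . . .
    . . . . . . . . .
T3:
  2·area = 200
  edge (2, 24)→(2, 4): d=(0,-20) top-left  bias=+0
  edge (2, 4)→(12, 12): d=(10,8) right/bottom  bias=-1
  edge (12, 12)→(2, 24): d=(-10,12) right/bottom  bias=-1
    (1,2)@(3, 5): e=[20,2,178] → X
    (2,2)@(5, 5): e=[60,-14,154] → .
    (1,3)@(3, 7): e=[20,22,158] → X
    (2,3)@(5, 7): e=[60,6,134] → X
    (3,3)@(7, 7): e=[100,-10,110] → .
    (1,4)@(3, 9): e=[20,42,138] → X
    (3,4)@(7, 9): e=[100,10,90] → X
    (4,4)@(9, 9): e=[140,-6,66] → .
    (1,5)@(3, 11): e=[20,62,118] → X
    (4,5)@(9, 11): e=[140,14,46] → X
    (5,5)@(11, 11): e=[180,-2,22] → .
    (1,6)@(3, 13): e=[20,82,98] → X
  covered (25 px):
    . . . . . . . . .
    . . . . . . . . .
    . X . . . . . . .
    . X X . . . . . .
    . X X X . . . . .
    . X X X X . . . .
    . X X X X X . . .
    . X X X X . . . .
    . X X X . . . . .
    . X X . . . . . .
    . X . . . . . . .
    . . . . . . . . .
T4:
  2·area = 72  (B↔C swapped to make it positive)
  edge (2, 8)→(14, 8): d=(12,0) top-left  bias=+0
  edge (14, 8)→(14, 14): d=(0,6) right/bottom  bias=-1
  edge (14, 14)→(2, 8): d=(-12,-6) top-left  bias=+0
    (2,4)@(5, 9): e=[12,54,6] → X
    (3,4)@(7, 9): e=[12,42,18] → X
    (4,4)@(9, 9): e=[12,30,30] → X
    (5,4)@(11, 9): e=[12,18,42] → X
    (6,4)@(13, 9): e=[12,6,54] → X
    (7,4)@(15, 9): e=[12,-6,66] → .
    (2,5)@(5, 11): e=[36,54,-18] → .
    (3,5)@(7, 11): e=[36,42,-6] → .
    (4,5)@(9, 11): e=[36,30,6] → X
    (7,5)@(15, 11): e=[36,-6,42] → .
    (4,6)@(9, 13): e=[60,30,-18] → .
    (5,6)@(11, 13): e=[60,18,-6] → .
  covered (9 px):
    . . . . . . . . .
    . . . . . . . . .
    . . . . . . . . .
    . . . . . . . . .
    . . X X X X X . .
    . . . . X X X . .
    . . . . . . X . .
    . . . . . . . . .
    . . . . . . . . .
    . . . . . . . . .
    . . . . . . . . .
    . . . . . . . . .

Answer: 46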